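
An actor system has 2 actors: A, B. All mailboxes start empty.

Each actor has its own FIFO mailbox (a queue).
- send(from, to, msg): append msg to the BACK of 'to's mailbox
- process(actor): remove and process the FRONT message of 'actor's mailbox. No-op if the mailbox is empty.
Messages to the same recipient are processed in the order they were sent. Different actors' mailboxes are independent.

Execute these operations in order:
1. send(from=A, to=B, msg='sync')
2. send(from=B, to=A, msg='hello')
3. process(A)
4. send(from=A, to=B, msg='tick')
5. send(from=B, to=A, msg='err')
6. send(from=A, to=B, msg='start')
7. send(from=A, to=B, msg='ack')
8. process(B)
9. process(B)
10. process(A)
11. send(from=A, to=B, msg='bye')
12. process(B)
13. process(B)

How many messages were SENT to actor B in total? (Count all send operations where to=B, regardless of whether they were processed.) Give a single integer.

Answer: 5

Derivation:
After 1 (send(from=A, to=B, msg='sync')): A:[] B:[sync]
After 2 (send(from=B, to=A, msg='hello')): A:[hello] B:[sync]
After 3 (process(A)): A:[] B:[sync]
After 4 (send(from=A, to=B, msg='tick')): A:[] B:[sync,tick]
After 5 (send(from=B, to=A, msg='err')): A:[err] B:[sync,tick]
After 6 (send(from=A, to=B, msg='start')): A:[err] B:[sync,tick,start]
After 7 (send(from=A, to=B, msg='ack')): A:[err] B:[sync,tick,start,ack]
After 8 (process(B)): A:[err] B:[tick,start,ack]
After 9 (process(B)): A:[err] B:[start,ack]
After 10 (process(A)): A:[] B:[start,ack]
After 11 (send(from=A, to=B, msg='bye')): A:[] B:[start,ack,bye]
After 12 (process(B)): A:[] B:[ack,bye]
After 13 (process(B)): A:[] B:[bye]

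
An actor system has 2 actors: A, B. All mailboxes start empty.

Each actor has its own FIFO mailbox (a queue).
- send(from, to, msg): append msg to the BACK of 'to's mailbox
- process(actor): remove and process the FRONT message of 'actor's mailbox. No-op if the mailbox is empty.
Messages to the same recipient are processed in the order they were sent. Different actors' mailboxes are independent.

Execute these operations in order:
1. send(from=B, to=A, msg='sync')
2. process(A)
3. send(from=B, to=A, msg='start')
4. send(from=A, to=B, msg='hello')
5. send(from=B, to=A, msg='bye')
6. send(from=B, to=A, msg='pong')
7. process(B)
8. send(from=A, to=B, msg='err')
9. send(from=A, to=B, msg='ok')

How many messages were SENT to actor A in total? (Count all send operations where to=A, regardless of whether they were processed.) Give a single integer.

After 1 (send(from=B, to=A, msg='sync')): A:[sync] B:[]
After 2 (process(A)): A:[] B:[]
After 3 (send(from=B, to=A, msg='start')): A:[start] B:[]
After 4 (send(from=A, to=B, msg='hello')): A:[start] B:[hello]
After 5 (send(from=B, to=A, msg='bye')): A:[start,bye] B:[hello]
After 6 (send(from=B, to=A, msg='pong')): A:[start,bye,pong] B:[hello]
After 7 (process(B)): A:[start,bye,pong] B:[]
After 8 (send(from=A, to=B, msg='err')): A:[start,bye,pong] B:[err]
After 9 (send(from=A, to=B, msg='ok')): A:[start,bye,pong] B:[err,ok]

Answer: 4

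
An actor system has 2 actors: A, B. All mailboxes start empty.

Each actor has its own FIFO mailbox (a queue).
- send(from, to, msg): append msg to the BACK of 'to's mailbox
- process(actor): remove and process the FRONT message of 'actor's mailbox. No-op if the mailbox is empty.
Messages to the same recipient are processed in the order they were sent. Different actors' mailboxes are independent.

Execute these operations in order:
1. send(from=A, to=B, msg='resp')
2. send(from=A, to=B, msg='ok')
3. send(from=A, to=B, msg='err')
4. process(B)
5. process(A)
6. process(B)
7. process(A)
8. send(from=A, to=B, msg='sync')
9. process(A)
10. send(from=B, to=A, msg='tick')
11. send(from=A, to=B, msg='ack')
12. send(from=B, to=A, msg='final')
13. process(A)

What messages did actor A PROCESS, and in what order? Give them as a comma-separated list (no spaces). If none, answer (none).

Answer: tick

Derivation:
After 1 (send(from=A, to=B, msg='resp')): A:[] B:[resp]
After 2 (send(from=A, to=B, msg='ok')): A:[] B:[resp,ok]
After 3 (send(from=A, to=B, msg='err')): A:[] B:[resp,ok,err]
After 4 (process(B)): A:[] B:[ok,err]
After 5 (process(A)): A:[] B:[ok,err]
After 6 (process(B)): A:[] B:[err]
After 7 (process(A)): A:[] B:[err]
After 8 (send(from=A, to=B, msg='sync')): A:[] B:[err,sync]
After 9 (process(A)): A:[] B:[err,sync]
After 10 (send(from=B, to=A, msg='tick')): A:[tick] B:[err,sync]
After 11 (send(from=A, to=B, msg='ack')): A:[tick] B:[err,sync,ack]
After 12 (send(from=B, to=A, msg='final')): A:[tick,final] B:[err,sync,ack]
After 13 (process(A)): A:[final] B:[err,sync,ack]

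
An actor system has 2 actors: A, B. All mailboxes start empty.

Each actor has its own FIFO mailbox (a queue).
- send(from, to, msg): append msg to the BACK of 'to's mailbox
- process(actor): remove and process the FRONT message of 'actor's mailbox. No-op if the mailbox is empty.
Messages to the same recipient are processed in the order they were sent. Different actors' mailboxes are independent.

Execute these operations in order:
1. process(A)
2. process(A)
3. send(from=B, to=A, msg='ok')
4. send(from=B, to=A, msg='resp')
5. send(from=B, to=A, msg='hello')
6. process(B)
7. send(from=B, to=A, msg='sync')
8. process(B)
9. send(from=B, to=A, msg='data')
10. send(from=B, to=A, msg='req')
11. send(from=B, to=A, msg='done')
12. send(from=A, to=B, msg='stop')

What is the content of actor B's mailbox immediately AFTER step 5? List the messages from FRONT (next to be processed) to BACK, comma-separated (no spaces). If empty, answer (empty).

After 1 (process(A)): A:[] B:[]
After 2 (process(A)): A:[] B:[]
After 3 (send(from=B, to=A, msg='ok')): A:[ok] B:[]
After 4 (send(from=B, to=A, msg='resp')): A:[ok,resp] B:[]
After 5 (send(from=B, to=A, msg='hello')): A:[ok,resp,hello] B:[]

(empty)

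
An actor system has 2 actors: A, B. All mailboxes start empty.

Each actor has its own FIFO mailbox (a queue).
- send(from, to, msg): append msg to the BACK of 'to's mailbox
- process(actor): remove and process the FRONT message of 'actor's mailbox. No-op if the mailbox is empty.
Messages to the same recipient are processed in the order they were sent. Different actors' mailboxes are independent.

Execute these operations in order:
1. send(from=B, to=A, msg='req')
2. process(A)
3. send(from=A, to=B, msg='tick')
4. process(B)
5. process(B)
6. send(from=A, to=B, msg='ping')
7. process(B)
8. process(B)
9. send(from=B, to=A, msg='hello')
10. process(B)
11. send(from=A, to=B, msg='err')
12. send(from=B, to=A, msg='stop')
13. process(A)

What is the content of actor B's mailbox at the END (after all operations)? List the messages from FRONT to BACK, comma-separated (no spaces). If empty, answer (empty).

Answer: err

Derivation:
After 1 (send(from=B, to=A, msg='req')): A:[req] B:[]
After 2 (process(A)): A:[] B:[]
After 3 (send(from=A, to=B, msg='tick')): A:[] B:[tick]
After 4 (process(B)): A:[] B:[]
After 5 (process(B)): A:[] B:[]
After 6 (send(from=A, to=B, msg='ping')): A:[] B:[ping]
After 7 (process(B)): A:[] B:[]
After 8 (process(B)): A:[] B:[]
After 9 (send(from=B, to=A, msg='hello')): A:[hello] B:[]
After 10 (process(B)): A:[hello] B:[]
After 11 (send(from=A, to=B, msg='err')): A:[hello] B:[err]
After 12 (send(from=B, to=A, msg='stop')): A:[hello,stop] B:[err]
After 13 (process(A)): A:[stop] B:[err]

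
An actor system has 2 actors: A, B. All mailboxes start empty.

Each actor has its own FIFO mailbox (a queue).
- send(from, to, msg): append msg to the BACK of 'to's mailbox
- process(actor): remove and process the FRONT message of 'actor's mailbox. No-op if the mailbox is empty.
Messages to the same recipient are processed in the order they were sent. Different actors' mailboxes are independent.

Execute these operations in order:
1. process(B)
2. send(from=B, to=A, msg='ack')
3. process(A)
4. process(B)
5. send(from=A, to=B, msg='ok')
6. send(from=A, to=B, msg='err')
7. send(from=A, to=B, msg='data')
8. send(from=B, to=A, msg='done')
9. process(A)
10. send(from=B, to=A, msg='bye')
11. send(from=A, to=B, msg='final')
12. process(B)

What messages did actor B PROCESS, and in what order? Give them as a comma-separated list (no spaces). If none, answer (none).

Answer: ok

Derivation:
After 1 (process(B)): A:[] B:[]
After 2 (send(from=B, to=A, msg='ack')): A:[ack] B:[]
After 3 (process(A)): A:[] B:[]
After 4 (process(B)): A:[] B:[]
After 5 (send(from=A, to=B, msg='ok')): A:[] B:[ok]
After 6 (send(from=A, to=B, msg='err')): A:[] B:[ok,err]
After 7 (send(from=A, to=B, msg='data')): A:[] B:[ok,err,data]
After 8 (send(from=B, to=A, msg='done')): A:[done] B:[ok,err,data]
After 9 (process(A)): A:[] B:[ok,err,data]
After 10 (send(from=B, to=A, msg='bye')): A:[bye] B:[ok,err,data]
After 11 (send(from=A, to=B, msg='final')): A:[bye] B:[ok,err,data,final]
After 12 (process(B)): A:[bye] B:[err,data,final]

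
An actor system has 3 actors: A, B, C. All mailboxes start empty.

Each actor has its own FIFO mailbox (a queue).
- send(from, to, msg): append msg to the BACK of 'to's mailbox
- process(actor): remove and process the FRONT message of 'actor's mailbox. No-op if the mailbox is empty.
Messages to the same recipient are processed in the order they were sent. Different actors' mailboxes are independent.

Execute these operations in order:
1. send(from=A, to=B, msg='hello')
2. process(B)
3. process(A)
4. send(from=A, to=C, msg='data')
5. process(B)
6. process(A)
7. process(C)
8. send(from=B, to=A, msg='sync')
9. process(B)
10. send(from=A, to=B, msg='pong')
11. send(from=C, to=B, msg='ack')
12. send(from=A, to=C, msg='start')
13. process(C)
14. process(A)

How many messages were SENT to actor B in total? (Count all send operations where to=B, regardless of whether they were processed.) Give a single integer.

Answer: 3

Derivation:
After 1 (send(from=A, to=B, msg='hello')): A:[] B:[hello] C:[]
After 2 (process(B)): A:[] B:[] C:[]
After 3 (process(A)): A:[] B:[] C:[]
After 4 (send(from=A, to=C, msg='data')): A:[] B:[] C:[data]
After 5 (process(B)): A:[] B:[] C:[data]
After 6 (process(A)): A:[] B:[] C:[data]
After 7 (process(C)): A:[] B:[] C:[]
After 8 (send(from=B, to=A, msg='sync')): A:[sync] B:[] C:[]
After 9 (process(B)): A:[sync] B:[] C:[]
After 10 (send(from=A, to=B, msg='pong')): A:[sync] B:[pong] C:[]
After 11 (send(from=C, to=B, msg='ack')): A:[sync] B:[pong,ack] C:[]
After 12 (send(from=A, to=C, msg='start')): A:[sync] B:[pong,ack] C:[start]
After 13 (process(C)): A:[sync] B:[pong,ack] C:[]
After 14 (process(A)): A:[] B:[pong,ack] C:[]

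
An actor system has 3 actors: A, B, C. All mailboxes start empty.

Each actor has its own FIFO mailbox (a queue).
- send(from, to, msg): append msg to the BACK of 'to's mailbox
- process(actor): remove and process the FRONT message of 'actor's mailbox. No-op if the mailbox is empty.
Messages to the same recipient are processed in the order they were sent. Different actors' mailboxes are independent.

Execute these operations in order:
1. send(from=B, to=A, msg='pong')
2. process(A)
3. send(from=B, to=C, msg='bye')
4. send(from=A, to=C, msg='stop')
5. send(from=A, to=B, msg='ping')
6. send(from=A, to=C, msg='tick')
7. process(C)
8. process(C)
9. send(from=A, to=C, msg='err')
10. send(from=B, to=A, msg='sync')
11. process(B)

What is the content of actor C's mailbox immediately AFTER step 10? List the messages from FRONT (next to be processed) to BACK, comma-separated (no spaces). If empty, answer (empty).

After 1 (send(from=B, to=A, msg='pong')): A:[pong] B:[] C:[]
After 2 (process(A)): A:[] B:[] C:[]
After 3 (send(from=B, to=C, msg='bye')): A:[] B:[] C:[bye]
After 4 (send(from=A, to=C, msg='stop')): A:[] B:[] C:[bye,stop]
After 5 (send(from=A, to=B, msg='ping')): A:[] B:[ping] C:[bye,stop]
After 6 (send(from=A, to=C, msg='tick')): A:[] B:[ping] C:[bye,stop,tick]
After 7 (process(C)): A:[] B:[ping] C:[stop,tick]
After 8 (process(C)): A:[] B:[ping] C:[tick]
After 9 (send(from=A, to=C, msg='err')): A:[] B:[ping] C:[tick,err]
After 10 (send(from=B, to=A, msg='sync')): A:[sync] B:[ping] C:[tick,err]

tick,err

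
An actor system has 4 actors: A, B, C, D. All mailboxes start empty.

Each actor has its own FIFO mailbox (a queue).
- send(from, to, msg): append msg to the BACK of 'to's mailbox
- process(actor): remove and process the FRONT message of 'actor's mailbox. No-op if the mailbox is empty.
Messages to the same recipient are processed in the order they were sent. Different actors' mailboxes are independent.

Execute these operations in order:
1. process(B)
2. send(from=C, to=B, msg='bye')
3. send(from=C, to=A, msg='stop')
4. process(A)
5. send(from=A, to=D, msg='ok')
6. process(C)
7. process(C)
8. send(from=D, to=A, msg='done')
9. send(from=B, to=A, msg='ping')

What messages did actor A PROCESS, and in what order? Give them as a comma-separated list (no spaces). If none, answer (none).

Answer: stop

Derivation:
After 1 (process(B)): A:[] B:[] C:[] D:[]
After 2 (send(from=C, to=B, msg='bye')): A:[] B:[bye] C:[] D:[]
After 3 (send(from=C, to=A, msg='stop')): A:[stop] B:[bye] C:[] D:[]
After 4 (process(A)): A:[] B:[bye] C:[] D:[]
After 5 (send(from=A, to=D, msg='ok')): A:[] B:[bye] C:[] D:[ok]
After 6 (process(C)): A:[] B:[bye] C:[] D:[ok]
After 7 (process(C)): A:[] B:[bye] C:[] D:[ok]
After 8 (send(from=D, to=A, msg='done')): A:[done] B:[bye] C:[] D:[ok]
After 9 (send(from=B, to=A, msg='ping')): A:[done,ping] B:[bye] C:[] D:[ok]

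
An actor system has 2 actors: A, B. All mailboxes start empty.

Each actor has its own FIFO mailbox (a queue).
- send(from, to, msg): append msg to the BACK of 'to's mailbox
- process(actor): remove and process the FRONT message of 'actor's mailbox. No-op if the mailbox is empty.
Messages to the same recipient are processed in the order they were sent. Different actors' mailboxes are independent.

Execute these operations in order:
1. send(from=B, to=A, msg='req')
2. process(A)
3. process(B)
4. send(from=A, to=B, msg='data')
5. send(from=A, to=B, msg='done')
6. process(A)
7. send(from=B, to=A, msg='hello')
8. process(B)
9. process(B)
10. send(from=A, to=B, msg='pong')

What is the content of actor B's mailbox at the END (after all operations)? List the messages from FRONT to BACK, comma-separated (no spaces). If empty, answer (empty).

After 1 (send(from=B, to=A, msg='req')): A:[req] B:[]
After 2 (process(A)): A:[] B:[]
After 3 (process(B)): A:[] B:[]
After 4 (send(from=A, to=B, msg='data')): A:[] B:[data]
After 5 (send(from=A, to=B, msg='done')): A:[] B:[data,done]
After 6 (process(A)): A:[] B:[data,done]
After 7 (send(from=B, to=A, msg='hello')): A:[hello] B:[data,done]
After 8 (process(B)): A:[hello] B:[done]
After 9 (process(B)): A:[hello] B:[]
After 10 (send(from=A, to=B, msg='pong')): A:[hello] B:[pong]

Answer: pong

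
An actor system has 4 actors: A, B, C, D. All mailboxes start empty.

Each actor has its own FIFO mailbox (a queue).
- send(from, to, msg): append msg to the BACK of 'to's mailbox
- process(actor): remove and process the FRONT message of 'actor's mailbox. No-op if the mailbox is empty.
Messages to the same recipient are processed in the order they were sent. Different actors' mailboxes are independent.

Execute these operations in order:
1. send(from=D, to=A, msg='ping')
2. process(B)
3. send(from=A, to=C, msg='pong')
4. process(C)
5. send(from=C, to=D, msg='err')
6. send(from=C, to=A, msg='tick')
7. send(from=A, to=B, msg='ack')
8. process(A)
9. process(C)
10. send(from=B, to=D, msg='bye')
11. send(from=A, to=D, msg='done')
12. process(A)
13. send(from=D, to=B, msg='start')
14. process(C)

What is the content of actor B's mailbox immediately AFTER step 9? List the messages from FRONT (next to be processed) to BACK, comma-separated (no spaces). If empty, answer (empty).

After 1 (send(from=D, to=A, msg='ping')): A:[ping] B:[] C:[] D:[]
After 2 (process(B)): A:[ping] B:[] C:[] D:[]
After 3 (send(from=A, to=C, msg='pong')): A:[ping] B:[] C:[pong] D:[]
After 4 (process(C)): A:[ping] B:[] C:[] D:[]
After 5 (send(from=C, to=D, msg='err')): A:[ping] B:[] C:[] D:[err]
After 6 (send(from=C, to=A, msg='tick')): A:[ping,tick] B:[] C:[] D:[err]
After 7 (send(from=A, to=B, msg='ack')): A:[ping,tick] B:[ack] C:[] D:[err]
After 8 (process(A)): A:[tick] B:[ack] C:[] D:[err]
After 9 (process(C)): A:[tick] B:[ack] C:[] D:[err]

ack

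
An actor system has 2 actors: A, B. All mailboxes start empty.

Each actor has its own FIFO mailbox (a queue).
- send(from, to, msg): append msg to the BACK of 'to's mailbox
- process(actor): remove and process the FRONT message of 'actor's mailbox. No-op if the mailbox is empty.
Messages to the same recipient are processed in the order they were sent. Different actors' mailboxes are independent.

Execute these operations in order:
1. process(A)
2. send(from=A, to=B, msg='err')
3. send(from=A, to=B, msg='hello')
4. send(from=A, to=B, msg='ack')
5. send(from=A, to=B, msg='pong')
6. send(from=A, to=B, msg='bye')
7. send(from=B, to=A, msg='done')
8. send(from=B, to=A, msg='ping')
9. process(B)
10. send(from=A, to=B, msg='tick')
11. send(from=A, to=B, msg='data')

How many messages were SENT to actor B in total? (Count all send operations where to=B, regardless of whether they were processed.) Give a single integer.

Answer: 7

Derivation:
After 1 (process(A)): A:[] B:[]
After 2 (send(from=A, to=B, msg='err')): A:[] B:[err]
After 3 (send(from=A, to=B, msg='hello')): A:[] B:[err,hello]
After 4 (send(from=A, to=B, msg='ack')): A:[] B:[err,hello,ack]
After 5 (send(from=A, to=B, msg='pong')): A:[] B:[err,hello,ack,pong]
After 6 (send(from=A, to=B, msg='bye')): A:[] B:[err,hello,ack,pong,bye]
After 7 (send(from=B, to=A, msg='done')): A:[done] B:[err,hello,ack,pong,bye]
After 8 (send(from=B, to=A, msg='ping')): A:[done,ping] B:[err,hello,ack,pong,bye]
After 9 (process(B)): A:[done,ping] B:[hello,ack,pong,bye]
After 10 (send(from=A, to=B, msg='tick')): A:[done,ping] B:[hello,ack,pong,bye,tick]
After 11 (send(from=A, to=B, msg='data')): A:[done,ping] B:[hello,ack,pong,bye,tick,data]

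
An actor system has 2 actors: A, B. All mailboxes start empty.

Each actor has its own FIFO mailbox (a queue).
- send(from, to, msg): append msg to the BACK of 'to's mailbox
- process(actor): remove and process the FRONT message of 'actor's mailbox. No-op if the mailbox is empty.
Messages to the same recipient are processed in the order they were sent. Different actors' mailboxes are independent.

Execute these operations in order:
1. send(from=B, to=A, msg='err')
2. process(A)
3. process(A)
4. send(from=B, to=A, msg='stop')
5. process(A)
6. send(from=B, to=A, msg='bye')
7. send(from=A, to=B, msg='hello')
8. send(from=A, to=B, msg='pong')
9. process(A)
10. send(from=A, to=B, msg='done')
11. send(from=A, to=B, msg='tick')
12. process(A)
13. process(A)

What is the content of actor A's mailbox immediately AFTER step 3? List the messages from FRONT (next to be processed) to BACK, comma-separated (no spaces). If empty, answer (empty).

After 1 (send(from=B, to=A, msg='err')): A:[err] B:[]
After 2 (process(A)): A:[] B:[]
After 3 (process(A)): A:[] B:[]

(empty)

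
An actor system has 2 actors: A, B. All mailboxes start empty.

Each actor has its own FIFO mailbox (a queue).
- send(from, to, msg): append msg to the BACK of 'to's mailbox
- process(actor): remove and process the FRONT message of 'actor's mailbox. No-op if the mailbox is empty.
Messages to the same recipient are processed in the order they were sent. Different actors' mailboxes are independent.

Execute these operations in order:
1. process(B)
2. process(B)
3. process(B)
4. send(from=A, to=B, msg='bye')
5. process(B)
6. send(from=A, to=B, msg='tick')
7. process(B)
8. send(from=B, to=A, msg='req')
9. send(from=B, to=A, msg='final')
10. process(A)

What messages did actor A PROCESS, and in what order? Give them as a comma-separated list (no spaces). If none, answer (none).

Answer: req

Derivation:
After 1 (process(B)): A:[] B:[]
After 2 (process(B)): A:[] B:[]
After 3 (process(B)): A:[] B:[]
After 4 (send(from=A, to=B, msg='bye')): A:[] B:[bye]
After 5 (process(B)): A:[] B:[]
After 6 (send(from=A, to=B, msg='tick')): A:[] B:[tick]
After 7 (process(B)): A:[] B:[]
After 8 (send(from=B, to=A, msg='req')): A:[req] B:[]
After 9 (send(from=B, to=A, msg='final')): A:[req,final] B:[]
After 10 (process(A)): A:[final] B:[]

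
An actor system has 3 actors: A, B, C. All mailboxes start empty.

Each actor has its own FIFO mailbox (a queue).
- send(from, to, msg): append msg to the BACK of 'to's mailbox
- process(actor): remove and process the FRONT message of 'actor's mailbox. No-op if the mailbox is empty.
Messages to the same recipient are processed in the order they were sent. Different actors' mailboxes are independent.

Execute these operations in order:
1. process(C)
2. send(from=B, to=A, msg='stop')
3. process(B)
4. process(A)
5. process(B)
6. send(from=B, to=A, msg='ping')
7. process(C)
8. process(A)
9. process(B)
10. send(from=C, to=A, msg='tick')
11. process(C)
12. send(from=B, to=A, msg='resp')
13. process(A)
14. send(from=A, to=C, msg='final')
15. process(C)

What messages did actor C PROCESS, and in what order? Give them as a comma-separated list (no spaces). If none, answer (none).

Answer: final

Derivation:
After 1 (process(C)): A:[] B:[] C:[]
After 2 (send(from=B, to=A, msg='stop')): A:[stop] B:[] C:[]
After 3 (process(B)): A:[stop] B:[] C:[]
After 4 (process(A)): A:[] B:[] C:[]
After 5 (process(B)): A:[] B:[] C:[]
After 6 (send(from=B, to=A, msg='ping')): A:[ping] B:[] C:[]
After 7 (process(C)): A:[ping] B:[] C:[]
After 8 (process(A)): A:[] B:[] C:[]
After 9 (process(B)): A:[] B:[] C:[]
After 10 (send(from=C, to=A, msg='tick')): A:[tick] B:[] C:[]
After 11 (process(C)): A:[tick] B:[] C:[]
After 12 (send(from=B, to=A, msg='resp')): A:[tick,resp] B:[] C:[]
After 13 (process(A)): A:[resp] B:[] C:[]
After 14 (send(from=A, to=C, msg='final')): A:[resp] B:[] C:[final]
After 15 (process(C)): A:[resp] B:[] C:[]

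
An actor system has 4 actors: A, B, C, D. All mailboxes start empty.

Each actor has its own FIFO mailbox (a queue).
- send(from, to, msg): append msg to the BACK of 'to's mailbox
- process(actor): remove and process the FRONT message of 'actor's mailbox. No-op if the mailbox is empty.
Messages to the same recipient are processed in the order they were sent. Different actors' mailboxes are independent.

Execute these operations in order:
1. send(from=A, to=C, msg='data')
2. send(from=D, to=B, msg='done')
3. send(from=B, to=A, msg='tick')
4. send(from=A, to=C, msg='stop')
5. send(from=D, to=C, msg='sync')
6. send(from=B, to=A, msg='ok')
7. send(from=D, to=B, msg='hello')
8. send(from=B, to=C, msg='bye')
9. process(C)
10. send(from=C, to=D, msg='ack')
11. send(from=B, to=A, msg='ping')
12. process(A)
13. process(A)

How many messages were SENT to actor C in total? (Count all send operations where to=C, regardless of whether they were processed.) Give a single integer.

After 1 (send(from=A, to=C, msg='data')): A:[] B:[] C:[data] D:[]
After 2 (send(from=D, to=B, msg='done')): A:[] B:[done] C:[data] D:[]
After 3 (send(from=B, to=A, msg='tick')): A:[tick] B:[done] C:[data] D:[]
After 4 (send(from=A, to=C, msg='stop')): A:[tick] B:[done] C:[data,stop] D:[]
After 5 (send(from=D, to=C, msg='sync')): A:[tick] B:[done] C:[data,stop,sync] D:[]
After 6 (send(from=B, to=A, msg='ok')): A:[tick,ok] B:[done] C:[data,stop,sync] D:[]
After 7 (send(from=D, to=B, msg='hello')): A:[tick,ok] B:[done,hello] C:[data,stop,sync] D:[]
After 8 (send(from=B, to=C, msg='bye')): A:[tick,ok] B:[done,hello] C:[data,stop,sync,bye] D:[]
After 9 (process(C)): A:[tick,ok] B:[done,hello] C:[stop,sync,bye] D:[]
After 10 (send(from=C, to=D, msg='ack')): A:[tick,ok] B:[done,hello] C:[stop,sync,bye] D:[ack]
After 11 (send(from=B, to=A, msg='ping')): A:[tick,ok,ping] B:[done,hello] C:[stop,sync,bye] D:[ack]
After 12 (process(A)): A:[ok,ping] B:[done,hello] C:[stop,sync,bye] D:[ack]
After 13 (process(A)): A:[ping] B:[done,hello] C:[stop,sync,bye] D:[ack]

Answer: 4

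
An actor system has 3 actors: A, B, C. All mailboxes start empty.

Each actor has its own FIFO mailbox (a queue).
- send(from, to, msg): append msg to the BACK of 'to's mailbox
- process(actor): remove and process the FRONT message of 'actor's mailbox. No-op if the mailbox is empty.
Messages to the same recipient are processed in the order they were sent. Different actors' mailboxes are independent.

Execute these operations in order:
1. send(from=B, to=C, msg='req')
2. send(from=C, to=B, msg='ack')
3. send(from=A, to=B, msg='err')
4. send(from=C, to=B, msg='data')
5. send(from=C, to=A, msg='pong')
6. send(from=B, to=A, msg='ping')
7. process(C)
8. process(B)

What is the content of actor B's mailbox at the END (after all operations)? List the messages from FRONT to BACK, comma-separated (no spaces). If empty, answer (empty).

After 1 (send(from=B, to=C, msg='req')): A:[] B:[] C:[req]
After 2 (send(from=C, to=B, msg='ack')): A:[] B:[ack] C:[req]
After 3 (send(from=A, to=B, msg='err')): A:[] B:[ack,err] C:[req]
After 4 (send(from=C, to=B, msg='data')): A:[] B:[ack,err,data] C:[req]
After 5 (send(from=C, to=A, msg='pong')): A:[pong] B:[ack,err,data] C:[req]
After 6 (send(from=B, to=A, msg='ping')): A:[pong,ping] B:[ack,err,data] C:[req]
After 7 (process(C)): A:[pong,ping] B:[ack,err,data] C:[]
After 8 (process(B)): A:[pong,ping] B:[err,data] C:[]

Answer: err,data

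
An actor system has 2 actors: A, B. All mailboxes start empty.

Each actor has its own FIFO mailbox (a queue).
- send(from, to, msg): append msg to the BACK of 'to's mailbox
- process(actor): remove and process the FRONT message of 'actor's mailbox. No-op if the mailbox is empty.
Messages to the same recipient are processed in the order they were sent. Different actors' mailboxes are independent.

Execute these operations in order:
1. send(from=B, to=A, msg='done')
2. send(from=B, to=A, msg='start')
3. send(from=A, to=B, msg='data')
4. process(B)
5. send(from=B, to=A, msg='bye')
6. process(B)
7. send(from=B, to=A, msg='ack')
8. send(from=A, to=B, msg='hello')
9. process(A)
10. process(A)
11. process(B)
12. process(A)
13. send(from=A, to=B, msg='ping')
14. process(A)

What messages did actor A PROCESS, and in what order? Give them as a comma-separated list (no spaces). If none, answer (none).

After 1 (send(from=B, to=A, msg='done')): A:[done] B:[]
After 2 (send(from=B, to=A, msg='start')): A:[done,start] B:[]
After 3 (send(from=A, to=B, msg='data')): A:[done,start] B:[data]
After 4 (process(B)): A:[done,start] B:[]
After 5 (send(from=B, to=A, msg='bye')): A:[done,start,bye] B:[]
After 6 (process(B)): A:[done,start,bye] B:[]
After 7 (send(from=B, to=A, msg='ack')): A:[done,start,bye,ack] B:[]
After 8 (send(from=A, to=B, msg='hello')): A:[done,start,bye,ack] B:[hello]
After 9 (process(A)): A:[start,bye,ack] B:[hello]
After 10 (process(A)): A:[bye,ack] B:[hello]
After 11 (process(B)): A:[bye,ack] B:[]
After 12 (process(A)): A:[ack] B:[]
After 13 (send(from=A, to=B, msg='ping')): A:[ack] B:[ping]
After 14 (process(A)): A:[] B:[ping]

Answer: done,start,bye,ack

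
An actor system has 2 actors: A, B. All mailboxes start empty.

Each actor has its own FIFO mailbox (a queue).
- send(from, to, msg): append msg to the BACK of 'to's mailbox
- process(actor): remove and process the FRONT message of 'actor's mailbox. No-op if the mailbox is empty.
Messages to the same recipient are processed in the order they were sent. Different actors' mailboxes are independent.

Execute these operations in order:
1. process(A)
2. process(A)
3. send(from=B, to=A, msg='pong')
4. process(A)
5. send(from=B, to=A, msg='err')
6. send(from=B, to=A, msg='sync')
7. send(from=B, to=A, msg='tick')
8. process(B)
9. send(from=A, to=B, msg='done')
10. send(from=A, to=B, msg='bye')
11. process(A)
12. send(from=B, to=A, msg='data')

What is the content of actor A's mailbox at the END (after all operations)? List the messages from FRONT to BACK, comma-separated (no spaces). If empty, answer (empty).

Answer: sync,tick,data

Derivation:
After 1 (process(A)): A:[] B:[]
After 2 (process(A)): A:[] B:[]
After 3 (send(from=B, to=A, msg='pong')): A:[pong] B:[]
After 4 (process(A)): A:[] B:[]
After 5 (send(from=B, to=A, msg='err')): A:[err] B:[]
After 6 (send(from=B, to=A, msg='sync')): A:[err,sync] B:[]
After 7 (send(from=B, to=A, msg='tick')): A:[err,sync,tick] B:[]
After 8 (process(B)): A:[err,sync,tick] B:[]
After 9 (send(from=A, to=B, msg='done')): A:[err,sync,tick] B:[done]
After 10 (send(from=A, to=B, msg='bye')): A:[err,sync,tick] B:[done,bye]
After 11 (process(A)): A:[sync,tick] B:[done,bye]
After 12 (send(from=B, to=A, msg='data')): A:[sync,tick,data] B:[done,bye]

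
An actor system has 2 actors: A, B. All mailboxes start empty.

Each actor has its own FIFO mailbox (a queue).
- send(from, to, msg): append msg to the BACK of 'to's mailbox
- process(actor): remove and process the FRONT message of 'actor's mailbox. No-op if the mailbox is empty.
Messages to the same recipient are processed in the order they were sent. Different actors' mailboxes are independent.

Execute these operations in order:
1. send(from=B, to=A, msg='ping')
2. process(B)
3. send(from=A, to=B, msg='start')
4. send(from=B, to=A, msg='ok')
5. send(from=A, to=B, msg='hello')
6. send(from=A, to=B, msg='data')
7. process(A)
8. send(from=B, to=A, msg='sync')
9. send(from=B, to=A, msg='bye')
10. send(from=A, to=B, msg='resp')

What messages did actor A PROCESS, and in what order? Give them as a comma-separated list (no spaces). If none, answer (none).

Answer: ping

Derivation:
After 1 (send(from=B, to=A, msg='ping')): A:[ping] B:[]
After 2 (process(B)): A:[ping] B:[]
After 3 (send(from=A, to=B, msg='start')): A:[ping] B:[start]
After 4 (send(from=B, to=A, msg='ok')): A:[ping,ok] B:[start]
After 5 (send(from=A, to=B, msg='hello')): A:[ping,ok] B:[start,hello]
After 6 (send(from=A, to=B, msg='data')): A:[ping,ok] B:[start,hello,data]
After 7 (process(A)): A:[ok] B:[start,hello,data]
After 8 (send(from=B, to=A, msg='sync')): A:[ok,sync] B:[start,hello,data]
After 9 (send(from=B, to=A, msg='bye')): A:[ok,sync,bye] B:[start,hello,data]
After 10 (send(from=A, to=B, msg='resp')): A:[ok,sync,bye] B:[start,hello,data,resp]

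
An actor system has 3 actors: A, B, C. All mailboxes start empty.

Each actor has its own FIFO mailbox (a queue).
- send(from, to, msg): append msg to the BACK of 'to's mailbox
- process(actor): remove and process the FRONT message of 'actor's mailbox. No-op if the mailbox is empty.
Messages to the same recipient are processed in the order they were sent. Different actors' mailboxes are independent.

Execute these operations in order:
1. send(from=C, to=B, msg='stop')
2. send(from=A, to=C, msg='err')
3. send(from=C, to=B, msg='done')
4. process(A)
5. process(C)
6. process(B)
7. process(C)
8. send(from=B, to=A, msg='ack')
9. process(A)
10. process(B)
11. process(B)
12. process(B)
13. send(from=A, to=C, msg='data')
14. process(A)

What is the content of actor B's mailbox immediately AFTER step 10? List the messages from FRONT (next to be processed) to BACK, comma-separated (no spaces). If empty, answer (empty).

After 1 (send(from=C, to=B, msg='stop')): A:[] B:[stop] C:[]
After 2 (send(from=A, to=C, msg='err')): A:[] B:[stop] C:[err]
After 3 (send(from=C, to=B, msg='done')): A:[] B:[stop,done] C:[err]
After 4 (process(A)): A:[] B:[stop,done] C:[err]
After 5 (process(C)): A:[] B:[stop,done] C:[]
After 6 (process(B)): A:[] B:[done] C:[]
After 7 (process(C)): A:[] B:[done] C:[]
After 8 (send(from=B, to=A, msg='ack')): A:[ack] B:[done] C:[]
After 9 (process(A)): A:[] B:[done] C:[]
After 10 (process(B)): A:[] B:[] C:[]

(empty)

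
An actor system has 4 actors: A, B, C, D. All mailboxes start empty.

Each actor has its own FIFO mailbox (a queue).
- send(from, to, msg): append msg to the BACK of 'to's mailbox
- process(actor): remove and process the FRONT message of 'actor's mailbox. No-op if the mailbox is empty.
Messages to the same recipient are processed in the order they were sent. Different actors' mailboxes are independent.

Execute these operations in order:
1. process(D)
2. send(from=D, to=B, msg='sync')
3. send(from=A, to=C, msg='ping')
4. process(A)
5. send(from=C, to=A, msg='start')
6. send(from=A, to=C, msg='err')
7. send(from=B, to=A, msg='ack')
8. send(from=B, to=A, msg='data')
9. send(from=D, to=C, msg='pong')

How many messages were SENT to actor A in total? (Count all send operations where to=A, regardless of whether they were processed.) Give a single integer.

After 1 (process(D)): A:[] B:[] C:[] D:[]
After 2 (send(from=D, to=B, msg='sync')): A:[] B:[sync] C:[] D:[]
After 3 (send(from=A, to=C, msg='ping')): A:[] B:[sync] C:[ping] D:[]
After 4 (process(A)): A:[] B:[sync] C:[ping] D:[]
After 5 (send(from=C, to=A, msg='start')): A:[start] B:[sync] C:[ping] D:[]
After 6 (send(from=A, to=C, msg='err')): A:[start] B:[sync] C:[ping,err] D:[]
After 7 (send(from=B, to=A, msg='ack')): A:[start,ack] B:[sync] C:[ping,err] D:[]
After 8 (send(from=B, to=A, msg='data')): A:[start,ack,data] B:[sync] C:[ping,err] D:[]
After 9 (send(from=D, to=C, msg='pong')): A:[start,ack,data] B:[sync] C:[ping,err,pong] D:[]

Answer: 3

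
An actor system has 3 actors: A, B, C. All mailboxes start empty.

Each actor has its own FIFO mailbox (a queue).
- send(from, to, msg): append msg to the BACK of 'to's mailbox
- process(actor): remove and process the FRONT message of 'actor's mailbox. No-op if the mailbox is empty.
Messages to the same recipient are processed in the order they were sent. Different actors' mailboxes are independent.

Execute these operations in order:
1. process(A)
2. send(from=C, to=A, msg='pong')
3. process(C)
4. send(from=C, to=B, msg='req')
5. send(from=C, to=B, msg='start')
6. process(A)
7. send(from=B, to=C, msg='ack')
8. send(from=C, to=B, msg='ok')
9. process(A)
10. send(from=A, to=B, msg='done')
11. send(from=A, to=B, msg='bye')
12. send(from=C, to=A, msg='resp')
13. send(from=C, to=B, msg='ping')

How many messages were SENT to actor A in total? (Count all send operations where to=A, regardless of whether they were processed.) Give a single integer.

After 1 (process(A)): A:[] B:[] C:[]
After 2 (send(from=C, to=A, msg='pong')): A:[pong] B:[] C:[]
After 3 (process(C)): A:[pong] B:[] C:[]
After 4 (send(from=C, to=B, msg='req')): A:[pong] B:[req] C:[]
After 5 (send(from=C, to=B, msg='start')): A:[pong] B:[req,start] C:[]
After 6 (process(A)): A:[] B:[req,start] C:[]
After 7 (send(from=B, to=C, msg='ack')): A:[] B:[req,start] C:[ack]
After 8 (send(from=C, to=B, msg='ok')): A:[] B:[req,start,ok] C:[ack]
After 9 (process(A)): A:[] B:[req,start,ok] C:[ack]
After 10 (send(from=A, to=B, msg='done')): A:[] B:[req,start,ok,done] C:[ack]
After 11 (send(from=A, to=B, msg='bye')): A:[] B:[req,start,ok,done,bye] C:[ack]
After 12 (send(from=C, to=A, msg='resp')): A:[resp] B:[req,start,ok,done,bye] C:[ack]
After 13 (send(from=C, to=B, msg='ping')): A:[resp] B:[req,start,ok,done,bye,ping] C:[ack]

Answer: 2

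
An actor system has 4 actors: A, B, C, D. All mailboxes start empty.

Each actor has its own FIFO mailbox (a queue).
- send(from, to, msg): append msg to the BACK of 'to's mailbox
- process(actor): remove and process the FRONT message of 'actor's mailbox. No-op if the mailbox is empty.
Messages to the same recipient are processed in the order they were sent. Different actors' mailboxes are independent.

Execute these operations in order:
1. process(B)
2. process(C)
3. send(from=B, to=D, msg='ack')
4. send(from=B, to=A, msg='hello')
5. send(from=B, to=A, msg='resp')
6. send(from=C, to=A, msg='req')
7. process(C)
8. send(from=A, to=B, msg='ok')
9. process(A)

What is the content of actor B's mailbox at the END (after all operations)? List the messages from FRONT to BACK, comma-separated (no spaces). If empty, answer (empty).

Answer: ok

Derivation:
After 1 (process(B)): A:[] B:[] C:[] D:[]
After 2 (process(C)): A:[] B:[] C:[] D:[]
After 3 (send(from=B, to=D, msg='ack')): A:[] B:[] C:[] D:[ack]
After 4 (send(from=B, to=A, msg='hello')): A:[hello] B:[] C:[] D:[ack]
After 5 (send(from=B, to=A, msg='resp')): A:[hello,resp] B:[] C:[] D:[ack]
After 6 (send(from=C, to=A, msg='req')): A:[hello,resp,req] B:[] C:[] D:[ack]
After 7 (process(C)): A:[hello,resp,req] B:[] C:[] D:[ack]
After 8 (send(from=A, to=B, msg='ok')): A:[hello,resp,req] B:[ok] C:[] D:[ack]
After 9 (process(A)): A:[resp,req] B:[ok] C:[] D:[ack]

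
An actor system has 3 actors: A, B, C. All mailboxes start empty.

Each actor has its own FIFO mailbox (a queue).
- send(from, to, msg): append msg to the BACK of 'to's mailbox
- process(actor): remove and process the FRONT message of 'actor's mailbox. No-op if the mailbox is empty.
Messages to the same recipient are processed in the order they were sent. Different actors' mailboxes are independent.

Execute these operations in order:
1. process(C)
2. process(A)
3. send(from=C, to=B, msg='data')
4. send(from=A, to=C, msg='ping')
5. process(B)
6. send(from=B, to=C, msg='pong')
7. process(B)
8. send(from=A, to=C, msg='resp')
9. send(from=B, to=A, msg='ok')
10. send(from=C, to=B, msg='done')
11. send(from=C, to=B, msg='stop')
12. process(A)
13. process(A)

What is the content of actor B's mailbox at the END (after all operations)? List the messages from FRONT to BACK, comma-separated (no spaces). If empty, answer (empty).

Answer: done,stop

Derivation:
After 1 (process(C)): A:[] B:[] C:[]
After 2 (process(A)): A:[] B:[] C:[]
After 3 (send(from=C, to=B, msg='data')): A:[] B:[data] C:[]
After 4 (send(from=A, to=C, msg='ping')): A:[] B:[data] C:[ping]
After 5 (process(B)): A:[] B:[] C:[ping]
After 6 (send(from=B, to=C, msg='pong')): A:[] B:[] C:[ping,pong]
After 7 (process(B)): A:[] B:[] C:[ping,pong]
After 8 (send(from=A, to=C, msg='resp')): A:[] B:[] C:[ping,pong,resp]
After 9 (send(from=B, to=A, msg='ok')): A:[ok] B:[] C:[ping,pong,resp]
After 10 (send(from=C, to=B, msg='done')): A:[ok] B:[done] C:[ping,pong,resp]
After 11 (send(from=C, to=B, msg='stop')): A:[ok] B:[done,stop] C:[ping,pong,resp]
After 12 (process(A)): A:[] B:[done,stop] C:[ping,pong,resp]
After 13 (process(A)): A:[] B:[done,stop] C:[ping,pong,resp]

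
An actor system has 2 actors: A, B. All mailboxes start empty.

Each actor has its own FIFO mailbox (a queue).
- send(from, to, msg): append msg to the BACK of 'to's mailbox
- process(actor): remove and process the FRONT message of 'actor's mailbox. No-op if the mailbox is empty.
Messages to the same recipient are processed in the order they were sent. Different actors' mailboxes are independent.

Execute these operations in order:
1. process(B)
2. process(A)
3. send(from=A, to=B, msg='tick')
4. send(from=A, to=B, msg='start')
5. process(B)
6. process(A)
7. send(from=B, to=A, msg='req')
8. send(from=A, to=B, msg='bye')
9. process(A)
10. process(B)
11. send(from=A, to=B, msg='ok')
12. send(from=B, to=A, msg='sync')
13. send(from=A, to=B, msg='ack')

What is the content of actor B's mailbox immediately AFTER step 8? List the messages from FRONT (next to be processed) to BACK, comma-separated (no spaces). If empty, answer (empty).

After 1 (process(B)): A:[] B:[]
After 2 (process(A)): A:[] B:[]
After 3 (send(from=A, to=B, msg='tick')): A:[] B:[tick]
After 4 (send(from=A, to=B, msg='start')): A:[] B:[tick,start]
After 5 (process(B)): A:[] B:[start]
After 6 (process(A)): A:[] B:[start]
After 7 (send(from=B, to=A, msg='req')): A:[req] B:[start]
After 8 (send(from=A, to=B, msg='bye')): A:[req] B:[start,bye]

start,bye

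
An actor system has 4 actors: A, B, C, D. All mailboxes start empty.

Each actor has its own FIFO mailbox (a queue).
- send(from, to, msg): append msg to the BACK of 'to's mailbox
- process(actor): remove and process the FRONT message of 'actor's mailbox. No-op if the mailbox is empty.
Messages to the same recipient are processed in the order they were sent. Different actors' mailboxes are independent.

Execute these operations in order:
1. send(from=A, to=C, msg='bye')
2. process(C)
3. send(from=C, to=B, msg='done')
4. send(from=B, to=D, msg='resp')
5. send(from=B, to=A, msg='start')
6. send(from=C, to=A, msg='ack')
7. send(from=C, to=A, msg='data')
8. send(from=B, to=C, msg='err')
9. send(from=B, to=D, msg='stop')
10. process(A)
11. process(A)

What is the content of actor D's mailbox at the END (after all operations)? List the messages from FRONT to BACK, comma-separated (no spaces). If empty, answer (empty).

Answer: resp,stop

Derivation:
After 1 (send(from=A, to=C, msg='bye')): A:[] B:[] C:[bye] D:[]
After 2 (process(C)): A:[] B:[] C:[] D:[]
After 3 (send(from=C, to=B, msg='done')): A:[] B:[done] C:[] D:[]
After 4 (send(from=B, to=D, msg='resp')): A:[] B:[done] C:[] D:[resp]
After 5 (send(from=B, to=A, msg='start')): A:[start] B:[done] C:[] D:[resp]
After 6 (send(from=C, to=A, msg='ack')): A:[start,ack] B:[done] C:[] D:[resp]
After 7 (send(from=C, to=A, msg='data')): A:[start,ack,data] B:[done] C:[] D:[resp]
After 8 (send(from=B, to=C, msg='err')): A:[start,ack,data] B:[done] C:[err] D:[resp]
After 9 (send(from=B, to=D, msg='stop')): A:[start,ack,data] B:[done] C:[err] D:[resp,stop]
After 10 (process(A)): A:[ack,data] B:[done] C:[err] D:[resp,stop]
After 11 (process(A)): A:[data] B:[done] C:[err] D:[resp,stop]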